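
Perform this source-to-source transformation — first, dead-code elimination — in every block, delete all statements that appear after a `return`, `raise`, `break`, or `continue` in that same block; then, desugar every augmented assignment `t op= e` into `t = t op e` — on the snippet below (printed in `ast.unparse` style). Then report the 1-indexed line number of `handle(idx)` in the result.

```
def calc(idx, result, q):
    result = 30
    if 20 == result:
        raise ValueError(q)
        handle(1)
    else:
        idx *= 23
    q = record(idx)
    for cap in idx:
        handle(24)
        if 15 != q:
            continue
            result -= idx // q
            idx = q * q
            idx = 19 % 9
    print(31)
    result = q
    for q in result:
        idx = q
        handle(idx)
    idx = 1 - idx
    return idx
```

16

Transformed code:
def calc(idx, result, q):
    result = 30
    if 20 == result:
        raise ValueError(q)
    else:
        idx = idx * 23
    q = record(idx)
    for cap in idx:
        handle(24)
        if 15 != q:
            continue
    print(31)
    result = q
    for q in result:
        idx = q
        handle(idx)
    idx = 1 - idx
    return idx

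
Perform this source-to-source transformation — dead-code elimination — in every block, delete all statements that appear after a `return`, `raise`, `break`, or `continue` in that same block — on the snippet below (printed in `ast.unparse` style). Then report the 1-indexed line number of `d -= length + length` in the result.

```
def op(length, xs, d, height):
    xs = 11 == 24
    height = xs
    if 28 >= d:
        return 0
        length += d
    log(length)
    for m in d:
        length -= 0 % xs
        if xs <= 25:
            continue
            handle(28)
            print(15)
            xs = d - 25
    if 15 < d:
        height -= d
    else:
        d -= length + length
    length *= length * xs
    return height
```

Transformed code:
def op(length, xs, d, height):
    xs = 11 == 24
    height = xs
    if 28 >= d:
        return 0
    log(length)
    for m in d:
        length -= 0 % xs
        if xs <= 25:
            continue
    if 15 < d:
        height -= d
    else:
        d -= length + length
    length *= length * xs
    return height

14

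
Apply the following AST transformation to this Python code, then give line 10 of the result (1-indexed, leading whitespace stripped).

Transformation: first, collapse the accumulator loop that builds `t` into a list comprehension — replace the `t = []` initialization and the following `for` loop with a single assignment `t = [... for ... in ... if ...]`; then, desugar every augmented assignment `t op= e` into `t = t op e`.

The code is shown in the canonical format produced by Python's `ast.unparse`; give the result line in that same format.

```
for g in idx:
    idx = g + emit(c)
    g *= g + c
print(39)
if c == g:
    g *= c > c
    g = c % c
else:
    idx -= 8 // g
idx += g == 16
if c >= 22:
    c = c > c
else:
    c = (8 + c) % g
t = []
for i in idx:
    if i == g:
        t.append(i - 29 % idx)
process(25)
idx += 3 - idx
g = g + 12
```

idx = idx + (g == 16)

Transformed code:
for g in idx:
    idx = g + emit(c)
    g = g * (g + c)
print(39)
if c == g:
    g = g * (c > c)
    g = c % c
else:
    idx = idx - 8 // g
idx = idx + (g == 16)
if c >= 22:
    c = c > c
else:
    c = (8 + c) % g
t = [i - 29 % idx for i in idx if i == g]
process(25)
idx = idx + (3 - idx)
g = g + 12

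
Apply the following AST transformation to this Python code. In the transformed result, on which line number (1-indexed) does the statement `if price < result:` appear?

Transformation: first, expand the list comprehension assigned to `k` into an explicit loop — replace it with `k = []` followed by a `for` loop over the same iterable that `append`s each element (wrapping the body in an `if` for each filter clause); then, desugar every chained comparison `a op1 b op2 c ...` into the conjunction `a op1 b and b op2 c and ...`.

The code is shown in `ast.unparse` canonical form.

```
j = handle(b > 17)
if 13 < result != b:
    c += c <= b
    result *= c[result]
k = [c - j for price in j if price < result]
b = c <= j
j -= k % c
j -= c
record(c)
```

7

Transformed code:
j = handle(b > 17)
if 13 < result and result != b:
    c += c <= b
    result *= c[result]
k = []
for price in j:
    if price < result:
        k.append(c - j)
b = c <= j
j -= k % c
j -= c
record(c)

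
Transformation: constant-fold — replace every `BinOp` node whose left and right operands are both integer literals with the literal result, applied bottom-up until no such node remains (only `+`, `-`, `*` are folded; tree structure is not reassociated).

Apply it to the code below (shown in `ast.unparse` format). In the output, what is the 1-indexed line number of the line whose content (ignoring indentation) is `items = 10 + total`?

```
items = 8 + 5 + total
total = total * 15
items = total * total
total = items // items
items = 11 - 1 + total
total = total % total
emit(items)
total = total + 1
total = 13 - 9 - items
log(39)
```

Transformed code:
items = 13 + total
total = total * 15
items = total * total
total = items // items
items = 10 + total
total = total % total
emit(items)
total = total + 1
total = 4 - items
log(39)

5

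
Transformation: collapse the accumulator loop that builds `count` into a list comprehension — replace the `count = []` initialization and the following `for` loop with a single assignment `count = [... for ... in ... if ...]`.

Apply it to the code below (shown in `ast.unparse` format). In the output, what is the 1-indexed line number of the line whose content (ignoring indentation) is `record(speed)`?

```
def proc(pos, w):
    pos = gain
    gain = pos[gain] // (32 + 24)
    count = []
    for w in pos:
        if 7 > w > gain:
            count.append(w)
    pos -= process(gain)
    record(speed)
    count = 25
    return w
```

Transformed code:
def proc(pos, w):
    pos = gain
    gain = pos[gain] // (32 + 24)
    count = [w for w in pos if 7 > w > gain]
    pos -= process(gain)
    record(speed)
    count = 25
    return w

6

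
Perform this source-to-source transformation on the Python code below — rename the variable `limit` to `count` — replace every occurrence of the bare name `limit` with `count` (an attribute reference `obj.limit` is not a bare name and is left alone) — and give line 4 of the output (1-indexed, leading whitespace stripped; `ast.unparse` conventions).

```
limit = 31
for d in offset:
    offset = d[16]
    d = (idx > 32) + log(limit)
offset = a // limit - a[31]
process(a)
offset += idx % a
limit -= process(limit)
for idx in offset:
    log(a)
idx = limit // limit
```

d = (idx > 32) + log(count)

Transformed code:
count = 31
for d in offset:
    offset = d[16]
    d = (idx > 32) + log(count)
offset = a // count - a[31]
process(a)
offset += idx % a
count -= process(count)
for idx in offset:
    log(a)
idx = count // count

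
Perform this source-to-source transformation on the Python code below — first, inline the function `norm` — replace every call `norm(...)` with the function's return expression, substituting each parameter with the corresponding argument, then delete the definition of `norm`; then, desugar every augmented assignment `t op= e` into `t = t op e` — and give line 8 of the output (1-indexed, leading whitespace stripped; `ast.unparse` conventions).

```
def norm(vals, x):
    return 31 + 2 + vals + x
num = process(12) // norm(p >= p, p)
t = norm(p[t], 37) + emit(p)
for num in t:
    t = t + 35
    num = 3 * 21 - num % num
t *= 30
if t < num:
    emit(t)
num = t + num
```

Transformed code:
num = process(12) // (31 + 2 + (p >= p) + p)
t = 31 + 2 + p[t] + 37 + emit(p)
for num in t:
    t = t + 35
    num = 3 * 21 - num % num
t = t * 30
if t < num:
    emit(t)
num = t + num

emit(t)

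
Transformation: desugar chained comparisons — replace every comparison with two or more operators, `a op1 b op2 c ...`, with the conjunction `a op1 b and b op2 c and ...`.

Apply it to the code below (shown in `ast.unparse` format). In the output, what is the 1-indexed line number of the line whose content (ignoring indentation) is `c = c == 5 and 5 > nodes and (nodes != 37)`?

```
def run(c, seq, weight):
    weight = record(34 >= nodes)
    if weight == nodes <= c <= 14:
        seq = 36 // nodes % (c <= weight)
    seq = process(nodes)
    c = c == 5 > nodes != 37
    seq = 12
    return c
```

Transformed code:
def run(c, seq, weight):
    weight = record(34 >= nodes)
    if weight == nodes and nodes <= c and (c <= 14):
        seq = 36 // nodes % (c <= weight)
    seq = process(nodes)
    c = c == 5 and 5 > nodes and (nodes != 37)
    seq = 12
    return c

6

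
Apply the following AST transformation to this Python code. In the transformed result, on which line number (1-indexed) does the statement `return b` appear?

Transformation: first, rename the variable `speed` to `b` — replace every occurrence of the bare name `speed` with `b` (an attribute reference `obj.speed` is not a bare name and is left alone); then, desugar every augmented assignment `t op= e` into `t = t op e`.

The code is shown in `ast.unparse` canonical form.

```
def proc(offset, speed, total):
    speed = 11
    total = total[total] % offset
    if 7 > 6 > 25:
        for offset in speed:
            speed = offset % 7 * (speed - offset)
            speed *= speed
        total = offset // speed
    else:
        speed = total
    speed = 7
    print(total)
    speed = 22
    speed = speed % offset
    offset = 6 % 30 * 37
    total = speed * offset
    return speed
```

17

Transformed code:
def proc(offset, b, total):
    b = 11
    total = total[total] % offset
    if 7 > 6 > 25:
        for offset in b:
            b = offset % 7 * (b - offset)
            b = b * b
        total = offset // b
    else:
        b = total
    b = 7
    print(total)
    b = 22
    b = b % offset
    offset = 6 % 30 * 37
    total = b * offset
    return b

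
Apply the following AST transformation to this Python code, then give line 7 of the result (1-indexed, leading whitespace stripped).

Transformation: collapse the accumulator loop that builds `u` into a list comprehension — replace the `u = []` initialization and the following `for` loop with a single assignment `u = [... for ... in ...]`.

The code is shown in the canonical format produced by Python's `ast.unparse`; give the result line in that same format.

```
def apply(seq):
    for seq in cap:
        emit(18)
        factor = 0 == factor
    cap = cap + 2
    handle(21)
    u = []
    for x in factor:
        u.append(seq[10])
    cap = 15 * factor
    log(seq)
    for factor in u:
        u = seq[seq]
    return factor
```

Transformed code:
def apply(seq):
    for seq in cap:
        emit(18)
        factor = 0 == factor
    cap = cap + 2
    handle(21)
    u = [seq[10] for x in factor]
    cap = 15 * factor
    log(seq)
    for factor in u:
        u = seq[seq]
    return factor

u = [seq[10] for x in factor]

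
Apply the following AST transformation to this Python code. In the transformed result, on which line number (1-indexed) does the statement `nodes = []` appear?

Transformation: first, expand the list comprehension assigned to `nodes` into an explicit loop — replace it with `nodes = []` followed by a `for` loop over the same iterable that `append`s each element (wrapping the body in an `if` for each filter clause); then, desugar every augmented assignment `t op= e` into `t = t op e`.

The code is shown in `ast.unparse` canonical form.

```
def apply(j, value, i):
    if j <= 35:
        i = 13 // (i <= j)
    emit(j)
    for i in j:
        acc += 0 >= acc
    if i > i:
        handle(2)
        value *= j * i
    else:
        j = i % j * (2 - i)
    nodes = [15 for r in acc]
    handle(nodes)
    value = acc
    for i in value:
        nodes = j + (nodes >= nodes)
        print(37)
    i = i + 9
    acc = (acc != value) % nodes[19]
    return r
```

Transformed code:
def apply(j, value, i):
    if j <= 35:
        i = 13 // (i <= j)
    emit(j)
    for i in j:
        acc = acc + (0 >= acc)
    if i > i:
        handle(2)
        value = value * (j * i)
    else:
        j = i % j * (2 - i)
    nodes = []
    for r in acc:
        nodes.append(15)
    handle(nodes)
    value = acc
    for i in value:
        nodes = j + (nodes >= nodes)
        print(37)
    i = i + 9
    acc = (acc != value) % nodes[19]
    return r

12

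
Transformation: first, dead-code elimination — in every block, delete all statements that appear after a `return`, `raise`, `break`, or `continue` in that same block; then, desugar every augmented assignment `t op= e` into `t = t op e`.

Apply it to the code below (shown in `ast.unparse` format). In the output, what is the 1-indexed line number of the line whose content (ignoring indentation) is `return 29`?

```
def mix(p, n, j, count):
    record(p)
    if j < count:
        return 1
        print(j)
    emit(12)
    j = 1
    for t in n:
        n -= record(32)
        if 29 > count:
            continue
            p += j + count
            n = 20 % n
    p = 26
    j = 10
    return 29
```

13

Transformed code:
def mix(p, n, j, count):
    record(p)
    if j < count:
        return 1
    emit(12)
    j = 1
    for t in n:
        n = n - record(32)
        if 29 > count:
            continue
    p = 26
    j = 10
    return 29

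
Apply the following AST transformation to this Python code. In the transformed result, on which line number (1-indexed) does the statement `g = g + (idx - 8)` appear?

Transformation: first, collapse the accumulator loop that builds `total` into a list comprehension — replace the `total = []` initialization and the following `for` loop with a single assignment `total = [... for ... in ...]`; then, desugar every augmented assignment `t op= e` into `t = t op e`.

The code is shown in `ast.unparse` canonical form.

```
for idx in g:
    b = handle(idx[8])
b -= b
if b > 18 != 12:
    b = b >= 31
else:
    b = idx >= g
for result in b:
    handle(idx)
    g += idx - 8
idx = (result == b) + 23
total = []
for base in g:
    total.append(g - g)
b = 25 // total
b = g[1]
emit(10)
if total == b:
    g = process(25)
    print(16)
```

Transformed code:
for idx in g:
    b = handle(idx[8])
b = b - b
if b > 18 != 12:
    b = b >= 31
else:
    b = idx >= g
for result in b:
    handle(idx)
    g = g + (idx - 8)
idx = (result == b) + 23
total = [g - g for base in g]
b = 25 // total
b = g[1]
emit(10)
if total == b:
    g = process(25)
    print(16)

10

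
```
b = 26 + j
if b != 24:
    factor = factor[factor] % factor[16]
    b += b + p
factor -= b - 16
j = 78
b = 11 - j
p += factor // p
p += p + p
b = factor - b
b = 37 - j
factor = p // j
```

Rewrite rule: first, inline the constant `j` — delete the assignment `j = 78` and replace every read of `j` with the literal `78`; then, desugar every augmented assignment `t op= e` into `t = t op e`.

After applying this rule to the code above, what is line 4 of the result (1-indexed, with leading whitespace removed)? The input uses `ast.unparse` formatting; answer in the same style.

b = b + (b + p)

Transformed code:
b = 26 + 78
if b != 24:
    factor = factor[factor] % factor[16]
    b = b + (b + p)
factor = factor - (b - 16)
b = 11 - 78
p = p + factor // p
p = p + (p + p)
b = factor - b
b = 37 - 78
factor = p // 78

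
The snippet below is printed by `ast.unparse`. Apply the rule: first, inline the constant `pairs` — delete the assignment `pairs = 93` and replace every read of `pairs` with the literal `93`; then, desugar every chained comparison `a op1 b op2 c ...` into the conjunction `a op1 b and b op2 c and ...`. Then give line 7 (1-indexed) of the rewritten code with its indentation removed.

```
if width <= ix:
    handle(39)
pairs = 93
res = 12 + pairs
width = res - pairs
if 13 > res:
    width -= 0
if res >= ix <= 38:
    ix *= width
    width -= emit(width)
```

if res >= ix and ix <= 38:

Transformed code:
if width <= ix:
    handle(39)
res = 12 + 93
width = res - 93
if 13 > res:
    width -= 0
if res >= ix and ix <= 38:
    ix *= width
    width -= emit(width)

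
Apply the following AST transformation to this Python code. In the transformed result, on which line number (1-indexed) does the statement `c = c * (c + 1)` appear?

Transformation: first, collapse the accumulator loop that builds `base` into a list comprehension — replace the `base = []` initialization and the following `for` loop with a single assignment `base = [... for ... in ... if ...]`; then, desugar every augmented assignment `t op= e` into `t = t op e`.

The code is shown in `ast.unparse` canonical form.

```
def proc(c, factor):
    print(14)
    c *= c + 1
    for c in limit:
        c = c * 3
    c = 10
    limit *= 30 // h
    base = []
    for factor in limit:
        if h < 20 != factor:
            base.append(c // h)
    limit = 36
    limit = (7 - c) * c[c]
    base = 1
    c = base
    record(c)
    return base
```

3

Transformed code:
def proc(c, factor):
    print(14)
    c = c * (c + 1)
    for c in limit:
        c = c * 3
    c = 10
    limit = limit * (30 // h)
    base = [c // h for factor in limit if h < 20 != factor]
    limit = 36
    limit = (7 - c) * c[c]
    base = 1
    c = base
    record(c)
    return base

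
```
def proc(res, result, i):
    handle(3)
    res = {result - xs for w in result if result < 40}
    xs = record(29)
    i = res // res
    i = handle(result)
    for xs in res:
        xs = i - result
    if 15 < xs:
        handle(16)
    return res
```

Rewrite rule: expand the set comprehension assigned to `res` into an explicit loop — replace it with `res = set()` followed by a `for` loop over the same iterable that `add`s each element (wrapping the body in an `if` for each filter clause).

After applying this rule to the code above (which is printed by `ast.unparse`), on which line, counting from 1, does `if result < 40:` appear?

Transformed code:
def proc(res, result, i):
    handle(3)
    res = set()
    for w in result:
        if result < 40:
            res.add(result - xs)
    xs = record(29)
    i = res // res
    i = handle(result)
    for xs in res:
        xs = i - result
    if 15 < xs:
        handle(16)
    return res

5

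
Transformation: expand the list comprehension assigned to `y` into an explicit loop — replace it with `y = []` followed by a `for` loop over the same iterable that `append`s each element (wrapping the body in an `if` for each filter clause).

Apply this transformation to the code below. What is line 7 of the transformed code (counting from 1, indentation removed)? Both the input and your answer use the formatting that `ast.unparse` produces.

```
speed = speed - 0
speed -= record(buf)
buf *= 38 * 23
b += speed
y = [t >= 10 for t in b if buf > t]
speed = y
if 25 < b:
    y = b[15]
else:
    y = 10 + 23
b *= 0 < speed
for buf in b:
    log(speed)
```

if buf > t:

Transformed code:
speed = speed - 0
speed -= record(buf)
buf *= 38 * 23
b += speed
y = []
for t in b:
    if buf > t:
        y.append(t >= 10)
speed = y
if 25 < b:
    y = b[15]
else:
    y = 10 + 23
b *= 0 < speed
for buf in b:
    log(speed)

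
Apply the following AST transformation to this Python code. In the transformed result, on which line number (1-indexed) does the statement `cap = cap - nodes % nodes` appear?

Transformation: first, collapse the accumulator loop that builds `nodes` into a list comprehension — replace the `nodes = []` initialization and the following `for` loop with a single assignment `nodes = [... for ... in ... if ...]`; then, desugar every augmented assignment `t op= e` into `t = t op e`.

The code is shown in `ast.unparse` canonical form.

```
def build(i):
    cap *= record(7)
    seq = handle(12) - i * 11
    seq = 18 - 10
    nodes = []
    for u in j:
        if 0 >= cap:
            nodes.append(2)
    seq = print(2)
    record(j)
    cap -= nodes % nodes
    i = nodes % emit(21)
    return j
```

Transformed code:
def build(i):
    cap = cap * record(7)
    seq = handle(12) - i * 11
    seq = 18 - 10
    nodes = [2 for u in j if 0 >= cap]
    seq = print(2)
    record(j)
    cap = cap - nodes % nodes
    i = nodes % emit(21)
    return j

8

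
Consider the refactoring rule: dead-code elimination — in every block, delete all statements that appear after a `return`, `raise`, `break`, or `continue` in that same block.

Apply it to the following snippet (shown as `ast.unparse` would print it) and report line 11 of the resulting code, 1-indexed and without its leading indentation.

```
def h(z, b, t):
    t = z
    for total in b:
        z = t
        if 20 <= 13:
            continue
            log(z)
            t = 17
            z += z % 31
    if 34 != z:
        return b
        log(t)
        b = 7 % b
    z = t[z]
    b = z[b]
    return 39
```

return 39

Transformed code:
def h(z, b, t):
    t = z
    for total in b:
        z = t
        if 20 <= 13:
            continue
    if 34 != z:
        return b
    z = t[z]
    b = z[b]
    return 39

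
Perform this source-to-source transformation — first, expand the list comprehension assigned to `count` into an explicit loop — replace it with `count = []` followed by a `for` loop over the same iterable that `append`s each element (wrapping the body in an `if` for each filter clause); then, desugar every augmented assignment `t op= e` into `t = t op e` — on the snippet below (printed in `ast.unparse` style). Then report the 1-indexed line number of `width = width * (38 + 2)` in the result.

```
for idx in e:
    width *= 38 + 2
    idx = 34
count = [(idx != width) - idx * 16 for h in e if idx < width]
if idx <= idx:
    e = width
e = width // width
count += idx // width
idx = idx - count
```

2

Transformed code:
for idx in e:
    width = width * (38 + 2)
    idx = 34
count = []
for h in e:
    if idx < width:
        count.append((idx != width) - idx * 16)
if idx <= idx:
    e = width
e = width // width
count = count + idx // width
idx = idx - count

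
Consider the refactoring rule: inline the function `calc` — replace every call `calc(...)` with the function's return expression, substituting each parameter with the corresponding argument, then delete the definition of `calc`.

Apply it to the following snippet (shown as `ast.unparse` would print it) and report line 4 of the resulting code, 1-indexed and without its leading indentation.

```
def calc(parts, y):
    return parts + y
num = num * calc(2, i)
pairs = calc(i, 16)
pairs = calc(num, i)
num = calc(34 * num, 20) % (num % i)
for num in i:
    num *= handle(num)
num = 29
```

Transformed code:
num = num * (2 + i)
pairs = i + 16
pairs = num + i
num = (34 * num + 20) % (num % i)
for num in i:
    num *= handle(num)
num = 29

num = (34 * num + 20) % (num % i)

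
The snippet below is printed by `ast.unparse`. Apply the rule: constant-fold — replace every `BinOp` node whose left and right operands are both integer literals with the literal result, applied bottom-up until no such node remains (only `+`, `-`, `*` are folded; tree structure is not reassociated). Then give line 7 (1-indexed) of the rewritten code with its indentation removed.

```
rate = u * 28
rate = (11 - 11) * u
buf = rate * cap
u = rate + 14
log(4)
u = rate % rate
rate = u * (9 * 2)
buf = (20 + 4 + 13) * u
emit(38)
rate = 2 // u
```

Transformed code:
rate = u * 28
rate = 0 * u
buf = rate * cap
u = rate + 14
log(4)
u = rate % rate
rate = u * 18
buf = 37 * u
emit(38)
rate = 2 // u

rate = u * 18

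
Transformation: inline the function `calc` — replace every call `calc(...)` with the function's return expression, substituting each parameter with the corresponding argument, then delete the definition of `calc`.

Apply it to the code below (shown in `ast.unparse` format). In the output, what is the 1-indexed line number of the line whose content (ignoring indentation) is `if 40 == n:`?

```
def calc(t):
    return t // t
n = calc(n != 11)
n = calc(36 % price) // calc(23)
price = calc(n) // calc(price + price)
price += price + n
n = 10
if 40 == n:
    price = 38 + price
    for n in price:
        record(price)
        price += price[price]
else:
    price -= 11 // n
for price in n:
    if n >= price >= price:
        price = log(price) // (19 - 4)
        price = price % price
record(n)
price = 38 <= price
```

Transformed code:
n = (n != 11) // (n != 11)
n = 36 % price // (36 % price) // (23 // 23)
price = n // n // ((price + price) // (price + price))
price += price + n
n = 10
if 40 == n:
    price = 38 + price
    for n in price:
        record(price)
        price += price[price]
else:
    price -= 11 // n
for price in n:
    if n >= price >= price:
        price = log(price) // (19 - 4)
        price = price % price
record(n)
price = 38 <= price

6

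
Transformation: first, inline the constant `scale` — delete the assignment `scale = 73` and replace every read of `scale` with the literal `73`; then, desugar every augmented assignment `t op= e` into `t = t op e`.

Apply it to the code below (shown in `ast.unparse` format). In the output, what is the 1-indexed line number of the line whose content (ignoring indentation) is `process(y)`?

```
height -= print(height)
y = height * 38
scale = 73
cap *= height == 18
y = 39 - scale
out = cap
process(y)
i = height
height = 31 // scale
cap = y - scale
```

6

Transformed code:
height = height - print(height)
y = height * 38
cap = cap * (height == 18)
y = 39 - 73
out = cap
process(y)
i = height
height = 31 // 73
cap = y - 73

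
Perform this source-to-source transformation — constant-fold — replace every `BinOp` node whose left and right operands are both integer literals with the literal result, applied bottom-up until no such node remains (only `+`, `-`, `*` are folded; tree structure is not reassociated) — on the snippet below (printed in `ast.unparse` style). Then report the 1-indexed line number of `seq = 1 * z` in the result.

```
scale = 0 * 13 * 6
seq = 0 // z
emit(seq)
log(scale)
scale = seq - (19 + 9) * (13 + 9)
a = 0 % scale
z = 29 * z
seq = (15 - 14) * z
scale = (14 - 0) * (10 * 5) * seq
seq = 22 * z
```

Transformed code:
scale = 0
seq = 0 // z
emit(seq)
log(scale)
scale = seq - 616
a = 0 % scale
z = 29 * z
seq = 1 * z
scale = 700 * seq
seq = 22 * z

8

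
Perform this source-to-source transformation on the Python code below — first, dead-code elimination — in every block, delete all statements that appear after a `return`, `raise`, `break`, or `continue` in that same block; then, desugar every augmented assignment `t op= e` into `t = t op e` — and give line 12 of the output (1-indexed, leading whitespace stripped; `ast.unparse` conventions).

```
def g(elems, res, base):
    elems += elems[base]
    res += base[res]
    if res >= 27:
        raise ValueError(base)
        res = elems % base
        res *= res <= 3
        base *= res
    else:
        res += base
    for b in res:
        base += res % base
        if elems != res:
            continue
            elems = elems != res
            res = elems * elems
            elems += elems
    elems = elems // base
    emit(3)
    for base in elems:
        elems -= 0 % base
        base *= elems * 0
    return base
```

Transformed code:
def g(elems, res, base):
    elems = elems + elems[base]
    res = res + base[res]
    if res >= 27:
        raise ValueError(base)
    else:
        res = res + base
    for b in res:
        base = base + res % base
        if elems != res:
            continue
    elems = elems // base
    emit(3)
    for base in elems:
        elems = elems - 0 % base
        base = base * (elems * 0)
    return base

elems = elems // base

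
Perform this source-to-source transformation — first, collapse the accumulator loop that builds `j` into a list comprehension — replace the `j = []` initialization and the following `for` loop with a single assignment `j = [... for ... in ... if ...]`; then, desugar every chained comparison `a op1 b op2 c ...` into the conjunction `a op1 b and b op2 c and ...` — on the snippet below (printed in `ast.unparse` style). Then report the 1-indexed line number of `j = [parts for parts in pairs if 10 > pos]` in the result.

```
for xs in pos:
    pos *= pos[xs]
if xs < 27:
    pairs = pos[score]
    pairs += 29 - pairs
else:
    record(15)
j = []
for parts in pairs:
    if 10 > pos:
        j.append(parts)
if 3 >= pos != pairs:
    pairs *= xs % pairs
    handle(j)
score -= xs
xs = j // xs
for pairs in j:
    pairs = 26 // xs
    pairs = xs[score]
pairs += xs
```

8

Transformed code:
for xs in pos:
    pos *= pos[xs]
if xs < 27:
    pairs = pos[score]
    pairs += 29 - pairs
else:
    record(15)
j = [parts for parts in pairs if 10 > pos]
if 3 >= pos and pos != pairs:
    pairs *= xs % pairs
    handle(j)
score -= xs
xs = j // xs
for pairs in j:
    pairs = 26 // xs
    pairs = xs[score]
pairs += xs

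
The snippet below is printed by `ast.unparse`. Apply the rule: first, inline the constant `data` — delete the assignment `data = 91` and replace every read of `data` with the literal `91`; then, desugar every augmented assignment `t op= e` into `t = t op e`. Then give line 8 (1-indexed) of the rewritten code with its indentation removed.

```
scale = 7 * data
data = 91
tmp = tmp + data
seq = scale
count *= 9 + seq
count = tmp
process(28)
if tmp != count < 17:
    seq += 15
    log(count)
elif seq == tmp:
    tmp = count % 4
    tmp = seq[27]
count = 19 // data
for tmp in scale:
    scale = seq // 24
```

seq = seq + 15

Transformed code:
scale = 7 * 91
tmp = tmp + 91
seq = scale
count = count * (9 + seq)
count = tmp
process(28)
if tmp != count < 17:
    seq = seq + 15
    log(count)
elif seq == tmp:
    tmp = count % 4
    tmp = seq[27]
count = 19 // 91
for tmp in scale:
    scale = seq // 24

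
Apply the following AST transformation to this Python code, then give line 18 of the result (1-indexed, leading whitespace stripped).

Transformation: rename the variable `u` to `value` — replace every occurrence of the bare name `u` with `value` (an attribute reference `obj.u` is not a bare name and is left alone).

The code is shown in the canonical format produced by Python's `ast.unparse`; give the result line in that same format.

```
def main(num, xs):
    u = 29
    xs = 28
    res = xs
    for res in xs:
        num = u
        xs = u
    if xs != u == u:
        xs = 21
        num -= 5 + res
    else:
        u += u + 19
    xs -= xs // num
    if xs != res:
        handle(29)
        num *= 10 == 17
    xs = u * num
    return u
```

return value

Transformed code:
def main(num, xs):
    value = 29
    xs = 28
    res = xs
    for res in xs:
        num = value
        xs = value
    if xs != value == value:
        xs = 21
        num -= 5 + res
    else:
        value += value + 19
    xs -= xs // num
    if xs != res:
        handle(29)
        num *= 10 == 17
    xs = value * num
    return value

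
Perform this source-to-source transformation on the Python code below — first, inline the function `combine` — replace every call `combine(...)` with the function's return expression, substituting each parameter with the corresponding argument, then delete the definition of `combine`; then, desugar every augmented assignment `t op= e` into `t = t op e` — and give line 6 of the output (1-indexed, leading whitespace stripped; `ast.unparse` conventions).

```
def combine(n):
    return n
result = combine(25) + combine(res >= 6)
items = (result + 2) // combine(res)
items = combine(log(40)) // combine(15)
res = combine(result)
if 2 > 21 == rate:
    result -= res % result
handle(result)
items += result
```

Transformed code:
result = 25 + (res >= 6)
items = (result + 2) // res
items = log(40) // 15
res = result
if 2 > 21 == rate:
    result = result - res % result
handle(result)
items = items + result

result = result - res % result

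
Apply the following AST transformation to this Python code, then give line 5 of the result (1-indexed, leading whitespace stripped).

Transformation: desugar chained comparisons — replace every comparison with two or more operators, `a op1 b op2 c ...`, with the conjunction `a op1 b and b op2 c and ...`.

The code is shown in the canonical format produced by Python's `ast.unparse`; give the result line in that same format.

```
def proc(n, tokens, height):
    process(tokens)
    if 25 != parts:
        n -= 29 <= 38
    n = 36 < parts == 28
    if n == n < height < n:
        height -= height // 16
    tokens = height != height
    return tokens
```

n = 36 < parts and parts == 28

Transformed code:
def proc(n, tokens, height):
    process(tokens)
    if 25 != parts:
        n -= 29 <= 38
    n = 36 < parts and parts == 28
    if n == n and n < height and (height < n):
        height -= height // 16
    tokens = height != height
    return tokens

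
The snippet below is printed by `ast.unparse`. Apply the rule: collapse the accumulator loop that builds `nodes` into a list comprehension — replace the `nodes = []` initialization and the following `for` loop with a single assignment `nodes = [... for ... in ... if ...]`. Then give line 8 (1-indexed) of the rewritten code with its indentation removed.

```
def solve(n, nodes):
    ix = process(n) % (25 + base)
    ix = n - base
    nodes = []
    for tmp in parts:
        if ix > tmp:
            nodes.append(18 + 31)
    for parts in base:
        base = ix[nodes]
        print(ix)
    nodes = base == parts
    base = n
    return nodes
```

nodes = base == parts

Transformed code:
def solve(n, nodes):
    ix = process(n) % (25 + base)
    ix = n - base
    nodes = [18 + 31 for tmp in parts if ix > tmp]
    for parts in base:
        base = ix[nodes]
        print(ix)
    nodes = base == parts
    base = n
    return nodes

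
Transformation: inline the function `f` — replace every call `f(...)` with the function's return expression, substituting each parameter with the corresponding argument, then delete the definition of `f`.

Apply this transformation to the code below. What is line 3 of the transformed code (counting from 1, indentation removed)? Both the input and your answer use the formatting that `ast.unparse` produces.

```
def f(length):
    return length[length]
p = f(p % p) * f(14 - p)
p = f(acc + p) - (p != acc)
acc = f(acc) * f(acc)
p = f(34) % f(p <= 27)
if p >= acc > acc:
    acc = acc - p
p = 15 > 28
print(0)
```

acc = acc[acc] * acc[acc]

Transformed code:
p = (p % p)[p % p] * (14 - p)[14 - p]
p = (acc + p)[acc + p] - (p != acc)
acc = acc[acc] * acc[acc]
p = 34[34] % (p <= 27)[p <= 27]
if p >= acc > acc:
    acc = acc - p
p = 15 > 28
print(0)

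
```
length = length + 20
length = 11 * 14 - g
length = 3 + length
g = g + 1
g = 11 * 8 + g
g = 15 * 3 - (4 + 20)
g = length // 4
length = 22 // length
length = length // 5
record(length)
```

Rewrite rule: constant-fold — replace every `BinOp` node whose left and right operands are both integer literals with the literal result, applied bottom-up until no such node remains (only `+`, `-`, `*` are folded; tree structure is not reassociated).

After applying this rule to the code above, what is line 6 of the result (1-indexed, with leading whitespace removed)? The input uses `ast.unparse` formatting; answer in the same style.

g = 21

Transformed code:
length = length + 20
length = 154 - g
length = 3 + length
g = g + 1
g = 88 + g
g = 21
g = length // 4
length = 22 // length
length = length // 5
record(length)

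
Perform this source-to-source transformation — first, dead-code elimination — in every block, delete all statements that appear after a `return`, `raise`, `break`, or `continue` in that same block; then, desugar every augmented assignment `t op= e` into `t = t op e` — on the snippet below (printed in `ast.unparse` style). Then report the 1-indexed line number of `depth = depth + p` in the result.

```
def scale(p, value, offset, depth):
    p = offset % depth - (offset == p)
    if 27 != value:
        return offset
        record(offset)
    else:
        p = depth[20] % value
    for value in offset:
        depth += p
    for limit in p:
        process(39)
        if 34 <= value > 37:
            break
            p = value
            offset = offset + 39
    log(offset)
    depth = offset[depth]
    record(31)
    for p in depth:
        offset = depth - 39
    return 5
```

8

Transformed code:
def scale(p, value, offset, depth):
    p = offset % depth - (offset == p)
    if 27 != value:
        return offset
    else:
        p = depth[20] % value
    for value in offset:
        depth = depth + p
    for limit in p:
        process(39)
        if 34 <= value > 37:
            break
    log(offset)
    depth = offset[depth]
    record(31)
    for p in depth:
        offset = depth - 39
    return 5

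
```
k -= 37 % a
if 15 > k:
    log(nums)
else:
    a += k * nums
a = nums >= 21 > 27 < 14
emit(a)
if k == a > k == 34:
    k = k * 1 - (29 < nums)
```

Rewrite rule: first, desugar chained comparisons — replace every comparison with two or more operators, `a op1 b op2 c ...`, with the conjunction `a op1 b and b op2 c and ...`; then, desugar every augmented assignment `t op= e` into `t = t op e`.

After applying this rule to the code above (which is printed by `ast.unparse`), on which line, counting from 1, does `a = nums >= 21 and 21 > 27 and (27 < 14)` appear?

Transformed code:
k = k - 37 % a
if 15 > k:
    log(nums)
else:
    a = a + k * nums
a = nums >= 21 and 21 > 27 and (27 < 14)
emit(a)
if k == a and a > k and (k == 34):
    k = k * 1 - (29 < nums)

6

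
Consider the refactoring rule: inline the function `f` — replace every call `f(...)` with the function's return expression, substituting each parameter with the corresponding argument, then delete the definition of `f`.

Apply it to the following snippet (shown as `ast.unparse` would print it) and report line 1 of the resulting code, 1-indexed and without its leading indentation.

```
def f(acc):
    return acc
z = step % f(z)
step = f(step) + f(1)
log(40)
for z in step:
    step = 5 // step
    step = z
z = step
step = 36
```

z = step % z

Transformed code:
z = step % z
step = step + 1
log(40)
for z in step:
    step = 5 // step
    step = z
z = step
step = 36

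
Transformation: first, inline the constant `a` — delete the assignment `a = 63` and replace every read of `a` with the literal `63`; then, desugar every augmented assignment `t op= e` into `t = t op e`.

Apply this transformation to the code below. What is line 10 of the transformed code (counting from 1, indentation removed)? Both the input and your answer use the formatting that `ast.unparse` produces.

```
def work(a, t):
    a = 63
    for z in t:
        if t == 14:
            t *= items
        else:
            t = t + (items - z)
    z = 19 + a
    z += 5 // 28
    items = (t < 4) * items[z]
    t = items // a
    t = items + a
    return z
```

t = items // 63

Transformed code:
def work(a, t):
    for z in t:
        if t == 14:
            t = t * items
        else:
            t = t + (items - z)
    z = 19 + 63
    z = z + 5 // 28
    items = (t < 4) * items[z]
    t = items // 63
    t = items + 63
    return z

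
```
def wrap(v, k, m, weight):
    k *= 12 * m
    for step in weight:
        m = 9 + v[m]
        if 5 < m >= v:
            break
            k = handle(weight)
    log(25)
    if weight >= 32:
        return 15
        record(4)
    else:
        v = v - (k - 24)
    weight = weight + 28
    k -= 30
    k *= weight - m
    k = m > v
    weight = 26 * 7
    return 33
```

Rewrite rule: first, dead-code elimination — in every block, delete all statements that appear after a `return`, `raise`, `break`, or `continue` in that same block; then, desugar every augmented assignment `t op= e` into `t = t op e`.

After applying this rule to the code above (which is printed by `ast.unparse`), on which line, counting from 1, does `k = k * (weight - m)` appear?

Transformed code:
def wrap(v, k, m, weight):
    k = k * (12 * m)
    for step in weight:
        m = 9 + v[m]
        if 5 < m >= v:
            break
    log(25)
    if weight >= 32:
        return 15
    else:
        v = v - (k - 24)
    weight = weight + 28
    k = k - 30
    k = k * (weight - m)
    k = m > v
    weight = 26 * 7
    return 33

14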